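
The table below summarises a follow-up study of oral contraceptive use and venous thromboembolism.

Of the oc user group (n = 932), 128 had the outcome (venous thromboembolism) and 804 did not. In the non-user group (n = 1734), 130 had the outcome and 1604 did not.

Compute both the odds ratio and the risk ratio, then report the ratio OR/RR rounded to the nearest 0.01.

1.07

From the description: a = 128, b = 804, c = 130, d = 1604.
OR = (128·1604)/(804·130) = 205312/104520 = 1.96433
Risk in exposed = 128/932 = 0.13734; risk in unexposed = 130/1734 = 0.07497; RR = 1.83189
OR/RR = 1.96433 / 1.83189 = 1.07230
The outcome is not rare, so the OR lies further from 1 than the RR.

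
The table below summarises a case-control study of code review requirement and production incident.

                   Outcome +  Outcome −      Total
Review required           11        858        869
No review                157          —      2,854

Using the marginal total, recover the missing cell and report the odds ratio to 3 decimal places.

The missing cell is in the unexposed row: 2854 − 157 = 2697.
So a = 11, b = 858, c = 157, d = 2697.
OR = (a·d)/(b·c) = (11 × 2697) / (858 × 157) = 29667 / 134706 = 0.22024

0.220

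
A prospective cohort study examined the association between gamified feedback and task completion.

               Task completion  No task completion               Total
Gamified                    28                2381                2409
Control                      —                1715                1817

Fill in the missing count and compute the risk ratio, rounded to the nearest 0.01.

The missing cell is in the unexposed row: 1817 − 1715 = 102.
So a = 28, b = 2381, c = 102, d = 1715.
RR = [a/(a+b)] / [c/(c+d)] = (28/2409) / (102/1817) = 0.01162/0.05614 = 0.20705

0.21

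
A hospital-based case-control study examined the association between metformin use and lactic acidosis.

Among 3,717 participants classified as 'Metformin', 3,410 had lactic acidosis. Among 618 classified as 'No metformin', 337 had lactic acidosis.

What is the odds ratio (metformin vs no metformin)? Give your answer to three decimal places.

From the description: a = 3410, b = 307, c = 337, d = 281.
OR = (a·d)/(b·c) = (3410 × 281) / (307 × 337) = 958210 / 103459 = 9.26174
The odds of lactic acidosis are about 9.26 times as high in the metformin group.

9.262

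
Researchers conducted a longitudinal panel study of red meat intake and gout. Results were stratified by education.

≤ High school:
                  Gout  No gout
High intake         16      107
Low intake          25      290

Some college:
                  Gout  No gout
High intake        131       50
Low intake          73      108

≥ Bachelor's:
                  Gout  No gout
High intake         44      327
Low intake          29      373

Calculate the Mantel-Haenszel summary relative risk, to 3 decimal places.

1.739

RR_MH = Σ(aᵢ·n₀ᵢ/nᵢ) / Σ(cᵢ·n₁ᵢ/nᵢ), with n₁ᵢ = aᵢ+bᵢ (exposed), n₀ᵢ = cᵢ+dᵢ (unexposed), nᵢ = n₁ᵢ+n₀ᵢ.
Stratum 1 (≤ High school): n₁ = 123, n₀ = 315, n = 438; a·n₀/n = 16·315/438 = 11.5068; c·n₁/n = 25·123/438 = 7.0205
Stratum 2 (Some college): n₁ = 181, n₀ = 181, n = 362; a·n₀/n = 131·181/362 = 65.5000; c·n₁/n = 73·181/362 = 36.5000
Stratum 3 (≥ Bachelor's): n₁ = 371, n₀ = 402, n = 773; a·n₀/n = 44·402/773 = 22.8823; c·n₁/n = 29·371/773 = 13.9185
RR_MH = (11.5068 + 65.5000 + 22.8823) / (7.0205 + 36.5000 + 13.9185) = 99.8891 / 57.4390 = 1.73905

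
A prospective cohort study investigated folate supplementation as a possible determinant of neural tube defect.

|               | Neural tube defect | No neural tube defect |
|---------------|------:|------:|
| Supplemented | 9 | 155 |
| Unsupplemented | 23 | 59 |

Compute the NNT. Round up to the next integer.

Risk in treated group = 9/164 = 0.05488; risk in control = 23/82 = 0.28049.
Absolute risk reduction = 0.28049 − 0.05488 = 0.22561
NNT = 1 / ARR = 1 / 0.22561 = 4.432 → round up → 5

5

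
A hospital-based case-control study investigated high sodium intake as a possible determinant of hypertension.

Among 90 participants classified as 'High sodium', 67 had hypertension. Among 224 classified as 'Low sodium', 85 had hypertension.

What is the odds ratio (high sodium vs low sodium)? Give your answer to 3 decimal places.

From the description: a = 67, b = 23, c = 85, d = 139.
OR = (a·d)/(b·c) = (67 × 139) / (23 × 85) = 9313 / 1955 = 4.76368
The odds of hypertension are about 4.76 times as high in the high sodium group.

4.764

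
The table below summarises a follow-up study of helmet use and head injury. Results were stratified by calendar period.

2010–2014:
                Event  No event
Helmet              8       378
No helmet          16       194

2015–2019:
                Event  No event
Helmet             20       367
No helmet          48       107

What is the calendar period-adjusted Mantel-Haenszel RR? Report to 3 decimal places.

0.191

RR_MH = Σ(aᵢ·n₀ᵢ/nᵢ) / Σ(cᵢ·n₁ᵢ/nᵢ), with n₁ᵢ = aᵢ+bᵢ (exposed), n₀ᵢ = cᵢ+dᵢ (unexposed), nᵢ = n₁ᵢ+n₀ᵢ.
Stratum 1 (2010–2014): n₁ = 386, n₀ = 210, n = 596; a·n₀/n = 8·210/596 = 2.8188; c·n₁/n = 16·386/596 = 10.3624
Stratum 2 (2015–2019): n₁ = 387, n₀ = 155, n = 542; a·n₀/n = 20·155/542 = 5.7196; c·n₁/n = 48·387/542 = 34.2731
RR_MH = (2.8188 + 5.7196) / (10.3624 + 34.2731) = 8.5383 / 44.6355 = 0.19129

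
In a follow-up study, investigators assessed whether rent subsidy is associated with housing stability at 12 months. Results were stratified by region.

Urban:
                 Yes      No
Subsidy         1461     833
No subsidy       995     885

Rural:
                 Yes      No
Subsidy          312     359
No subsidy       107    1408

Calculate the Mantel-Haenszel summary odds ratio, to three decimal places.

OR_MH = Σ(aᵢdᵢ/nᵢ) / Σ(bᵢcᵢ/nᵢ), where nᵢ is the stratum total.
Stratum 1 (Urban): n = 4174; a·d/n = 1461·885/4174 = 309.7712; b·c/n = 833·995/4174 = 198.5709
Stratum 2 (Rural): n = 2186; a·d/n = 312·1408/2186 = 200.9588; b·c/n = 359·107/2186 = 17.5723
OR_MH = (309.7712 + 200.9588) / (198.5709 + 17.5723) = 510.7300 / 216.1432 = 2.36292

2.363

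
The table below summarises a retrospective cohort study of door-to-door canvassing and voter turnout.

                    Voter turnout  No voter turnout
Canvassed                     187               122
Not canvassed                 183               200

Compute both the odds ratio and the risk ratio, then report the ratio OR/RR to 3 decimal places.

Cells: a = 187, b = 122, c = 183, d = 200.
OR = (187·200)/(122·183) = 37400/22326 = 1.67518
Risk in exposed = 187/309 = 0.60518; risk in unexposed = 183/383 = 0.47781; RR = 1.26657
OR/RR = 1.67518 / 1.26657 = 1.32260
The outcome is not rare, so the OR lies further from 1 than the RR.

1.323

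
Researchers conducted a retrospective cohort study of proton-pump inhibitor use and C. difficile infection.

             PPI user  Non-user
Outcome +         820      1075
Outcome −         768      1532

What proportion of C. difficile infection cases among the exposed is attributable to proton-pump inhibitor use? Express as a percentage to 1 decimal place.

Reading the table with exposure as columns: a = 820 (PPI user, case), b = 768 (PPI user, non-case), c = 1075 (Non-user, case), d = 1532.
Risk in exposed = 820/1588 = 0.51637; risk in unexposed = 1075/2607 = 0.41235.
RR = 0.51637/0.41235 = 1.25226
AR% = (RR − 1)/RR × 100 = (1.25226 − 1)/1.25226 × 100 = 20.1446%

20.1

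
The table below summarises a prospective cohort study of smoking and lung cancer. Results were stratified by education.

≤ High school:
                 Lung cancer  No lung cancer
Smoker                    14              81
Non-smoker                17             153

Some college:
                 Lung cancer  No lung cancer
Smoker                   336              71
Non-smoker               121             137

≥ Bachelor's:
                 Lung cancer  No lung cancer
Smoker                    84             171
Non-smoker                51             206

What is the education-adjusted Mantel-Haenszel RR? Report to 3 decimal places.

1.720

RR_MH = Σ(aᵢ·n₀ᵢ/nᵢ) / Σ(cᵢ·n₁ᵢ/nᵢ), with n₁ᵢ = aᵢ+bᵢ (exposed), n₀ᵢ = cᵢ+dᵢ (unexposed), nᵢ = n₁ᵢ+n₀ᵢ.
Stratum 1 (≤ High school): n₁ = 95, n₀ = 170, n = 265; a·n₀/n = 14·170/265 = 8.9811; c·n₁/n = 17·95/265 = 6.0943
Stratum 2 (Some college): n₁ = 407, n₀ = 258, n = 665; a·n₀/n = 336·258/665 = 130.3579; c·n₁/n = 121·407/665 = 74.0556
Stratum 3 (≥ Bachelor's): n₁ = 255, n₀ = 257, n = 512; a·n₀/n = 84·257/512 = 42.1641; c·n₁/n = 51·255/512 = 25.4004
RR_MH = (8.9811 + 130.3579 + 42.1641) / (6.0943 + 74.0556 + 25.4004) = 181.5031 / 105.5504 = 1.71959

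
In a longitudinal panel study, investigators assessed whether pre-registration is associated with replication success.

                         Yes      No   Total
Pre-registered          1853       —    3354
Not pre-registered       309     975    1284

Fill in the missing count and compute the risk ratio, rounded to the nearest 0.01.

2.30

The missing cell is in the exposed row: 3354 − 1853 = 1501.
So a = 1853, b = 1501, c = 309, d = 975.
RR = [a/(a+b)] / [c/(c+d)] = (1853/3354) / (309/1284) = 0.55247/0.24065 = 2.29572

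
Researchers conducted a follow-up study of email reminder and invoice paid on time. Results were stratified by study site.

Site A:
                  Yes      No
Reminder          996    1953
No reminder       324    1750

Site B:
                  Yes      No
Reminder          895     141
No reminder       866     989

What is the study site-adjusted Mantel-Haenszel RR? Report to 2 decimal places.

1.97

RR_MH = Σ(aᵢ·n₀ᵢ/nᵢ) / Σ(cᵢ·n₁ᵢ/nᵢ), with n₁ᵢ = aᵢ+bᵢ (exposed), n₀ᵢ = cᵢ+dᵢ (unexposed), nᵢ = n₁ᵢ+n₀ᵢ.
Stratum 1 (Site A): n₁ = 2949, n₀ = 2074, n = 5023; a·n₀/n = 996·2074/5023 = 411.2491; c·n₁/n = 324·2949/5023 = 190.2202
Stratum 2 (Site B): n₁ = 1036, n₀ = 1855, n = 2891; a·n₀/n = 895·1855/2891 = 574.2736; c·n₁/n = 866·1036/2891 = 310.3341
RR_MH = (411.2491 + 574.2736) / (190.2202 + 310.3341) = 985.5227 / 500.5543 = 1.96886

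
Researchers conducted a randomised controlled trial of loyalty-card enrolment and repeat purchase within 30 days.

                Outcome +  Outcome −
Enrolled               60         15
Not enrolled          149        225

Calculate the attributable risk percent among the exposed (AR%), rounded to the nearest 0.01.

Cells: a = 60, b = 15, c = 149, d = 225.
Risk in exposed = 60/75 = 0.80000; risk in unexposed = 149/374 = 0.39840.
RR = 0.80000/0.39840 = 2.00805
AR% = (RR − 1)/RR × 100 = (2.00805 − 1)/2.00805 × 100 = 50.2005%

50.20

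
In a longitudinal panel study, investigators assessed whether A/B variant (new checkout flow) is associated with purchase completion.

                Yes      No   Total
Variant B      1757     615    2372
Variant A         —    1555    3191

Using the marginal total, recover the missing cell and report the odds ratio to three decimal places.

The missing cell is in the unexposed row: 3191 − 1555 = 1636.
So a = 1757, b = 615, c = 1636, d = 1555.
OR = (a·d)/(b·c) = (1757 × 1555) / (615 × 1636) = 2732135 / 1006140 = 2.71546

2.715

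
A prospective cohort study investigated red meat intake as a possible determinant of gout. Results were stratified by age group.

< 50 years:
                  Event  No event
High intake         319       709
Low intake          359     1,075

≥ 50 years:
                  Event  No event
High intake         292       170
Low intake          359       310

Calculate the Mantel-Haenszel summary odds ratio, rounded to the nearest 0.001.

OR_MH = Σ(aᵢdᵢ/nᵢ) / Σ(bᵢcᵢ/nᵢ), where nᵢ is the stratum total.
Stratum 1 (< 50 years): n = 2462; a·d/n = 319·1075/2462 = 139.2872; b·c/n = 709·359/2462 = 103.3838
Stratum 2 (≥ 50 years): n = 1131; a·d/n = 292·310/1131 = 80.0354; b·c/n = 170·359/1131 = 53.9611
OR_MH = (139.2872 + 80.0354) / (103.3838 + 53.9611) = 219.3225 / 157.3449 = 1.39390

1.394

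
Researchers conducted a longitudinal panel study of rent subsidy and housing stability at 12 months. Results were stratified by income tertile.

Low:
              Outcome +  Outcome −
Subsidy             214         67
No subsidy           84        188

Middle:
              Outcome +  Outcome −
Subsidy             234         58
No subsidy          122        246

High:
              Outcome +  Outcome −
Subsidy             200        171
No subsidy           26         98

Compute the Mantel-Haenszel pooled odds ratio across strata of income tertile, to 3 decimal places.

6.679

OR_MH = Σ(aᵢdᵢ/nᵢ) / Σ(bᵢcᵢ/nᵢ), where nᵢ is the stratum total.
Stratum 1 (Low): n = 553; a·d/n = 214·188/553 = 72.7523; b·c/n = 67·84/553 = 10.1772
Stratum 2 (Middle): n = 660; a·d/n = 234·246/660 = 87.2182; b·c/n = 58·122/660 = 10.7212
Stratum 3 (High): n = 495; a·d/n = 200·98/495 = 39.5960; b·c/n = 171·26/495 = 8.9818
OR_MH = (72.7523 + 87.2182 + 39.5960) / (10.1772 + 10.7212 + 8.9818) = 199.5664 / 29.8802 = 6.67887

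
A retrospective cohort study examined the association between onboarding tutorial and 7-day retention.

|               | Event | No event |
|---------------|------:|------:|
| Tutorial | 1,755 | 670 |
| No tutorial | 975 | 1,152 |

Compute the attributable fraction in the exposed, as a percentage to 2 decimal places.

36.66

Cells: a = 1755, b = 670, c = 975, d = 1152.
Risk in exposed = 1755/2425 = 0.72371; risk in unexposed = 975/2127 = 0.45839.
RR = 0.72371/0.45839 = 1.57880
AR% = (RR − 1)/RR × 100 = (1.57880 − 1)/1.57880 × 100 = 36.6609%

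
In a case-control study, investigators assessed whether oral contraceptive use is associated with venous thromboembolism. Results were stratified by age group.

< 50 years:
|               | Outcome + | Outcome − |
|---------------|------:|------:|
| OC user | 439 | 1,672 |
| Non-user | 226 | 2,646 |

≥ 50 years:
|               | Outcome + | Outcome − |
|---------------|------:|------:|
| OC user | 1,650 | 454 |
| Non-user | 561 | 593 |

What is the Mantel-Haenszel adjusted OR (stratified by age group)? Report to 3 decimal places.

3.464

OR_MH = Σ(aᵢdᵢ/nᵢ) / Σ(bᵢcᵢ/nᵢ), where nᵢ is the stratum total.
Stratum 1 (< 50 years): n = 4983; a·d/n = 439·2646/4983 = 233.1114; b·c/n = 1672·226/4983 = 75.8322
Stratum 2 (≥ 50 years): n = 3258; a·d/n = 1650·593/3258 = 300.3223; b·c/n = 454·561/3258 = 78.1750
OR_MH = (233.1114 + 300.3223) / (75.8322 + 78.1750) = 533.4337 / 154.0072 = 3.46369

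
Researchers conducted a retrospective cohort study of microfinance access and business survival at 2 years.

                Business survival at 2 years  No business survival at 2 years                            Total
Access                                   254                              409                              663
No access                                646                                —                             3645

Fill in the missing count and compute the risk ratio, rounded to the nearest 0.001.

The missing cell is in the unexposed row: 3645 − 646 = 2999.
So a = 254, b = 409, c = 646, d = 2999.
RR = [a/(a+b)] / [c/(c+d)] = (254/663) / (646/3645) = 0.38311/0.17723 = 2.16165

2.162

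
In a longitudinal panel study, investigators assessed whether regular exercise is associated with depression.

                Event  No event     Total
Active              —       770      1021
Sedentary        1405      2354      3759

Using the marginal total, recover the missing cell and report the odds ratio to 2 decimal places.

The missing cell is in the exposed row: 1021 − 770 = 251.
So a = 251, b = 770, c = 1405, d = 2354.
OR = (a·d)/(b·c) = (251 × 2354) / (770 × 1405) = 590854 / 1081850 = 0.54615

0.55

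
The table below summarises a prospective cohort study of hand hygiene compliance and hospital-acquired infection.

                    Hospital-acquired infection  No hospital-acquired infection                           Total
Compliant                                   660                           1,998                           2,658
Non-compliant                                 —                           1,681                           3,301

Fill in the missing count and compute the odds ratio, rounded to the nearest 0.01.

0.34

The missing cell is in the unexposed row: 3301 − 1681 = 1620.
So a = 660, b = 1998, c = 1620, d = 1681.
OR = (a·d)/(b·c) = (660 × 1681) / (1998 × 1620) = 1109460 / 3236760 = 0.34277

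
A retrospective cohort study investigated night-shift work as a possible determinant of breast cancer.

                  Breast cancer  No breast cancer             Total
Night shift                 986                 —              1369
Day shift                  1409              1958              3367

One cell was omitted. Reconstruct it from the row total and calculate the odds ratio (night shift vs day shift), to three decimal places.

3.578

The missing cell is in the exposed row: 1369 − 986 = 383.
So a = 986, b = 383, c = 1409, d = 1958.
OR = (a·d)/(b·c) = (986 × 1958) / (383 × 1409) = 1930588 / 539647 = 3.57750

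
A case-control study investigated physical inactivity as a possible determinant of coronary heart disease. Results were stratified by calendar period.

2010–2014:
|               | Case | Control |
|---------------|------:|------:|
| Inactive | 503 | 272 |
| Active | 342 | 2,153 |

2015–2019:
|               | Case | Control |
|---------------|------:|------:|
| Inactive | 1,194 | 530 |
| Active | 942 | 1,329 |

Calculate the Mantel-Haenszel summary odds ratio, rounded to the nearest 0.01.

4.75

OR_MH = Σ(aᵢdᵢ/nᵢ) / Σ(bᵢcᵢ/nᵢ), where nᵢ is the stratum total.
Stratum 1 (2010–2014): n = 3270; a·d/n = 503·2153/3270 = 331.1801; b·c/n = 272·342/3270 = 28.4477
Stratum 2 (2015–2019): n = 3995; a·d/n = 1194·1329/3995 = 397.2030; b·c/n = 530·942/3995 = 124.9712
OR_MH = (331.1801 + 397.2030) / (28.4477 + 124.9712) = 728.3831 / 153.4189 = 4.74767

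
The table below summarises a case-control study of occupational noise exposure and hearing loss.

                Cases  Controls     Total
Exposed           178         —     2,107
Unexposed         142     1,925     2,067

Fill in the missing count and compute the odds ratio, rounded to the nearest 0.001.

1.251

The missing cell is in the exposed row: 2107 − 178 = 1929.
So a = 178, b = 1929, c = 142, d = 1925.
OR = (a·d)/(b·c) = (178 × 1925) / (1929 × 142) = 342650 / 273918 = 1.25092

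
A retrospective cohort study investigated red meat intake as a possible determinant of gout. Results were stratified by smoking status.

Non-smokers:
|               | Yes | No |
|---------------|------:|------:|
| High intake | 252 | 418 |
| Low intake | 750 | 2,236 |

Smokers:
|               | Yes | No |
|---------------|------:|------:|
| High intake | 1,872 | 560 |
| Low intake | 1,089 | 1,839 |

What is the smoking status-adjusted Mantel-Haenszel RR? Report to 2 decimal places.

RR_MH = Σ(aᵢ·n₀ᵢ/nᵢ) / Σ(cᵢ·n₁ᵢ/nᵢ), with n₁ᵢ = aᵢ+bᵢ (exposed), n₀ᵢ = cᵢ+dᵢ (unexposed), nᵢ = n₁ᵢ+n₀ᵢ.
Stratum 1 (Non-smokers): n₁ = 670, n₀ = 2986, n = 3656; a·n₀/n = 252·2986/3656 = 205.8184; c·n₁/n = 750·670/3656 = 137.4453
Stratum 2 (Smokers): n₁ = 2432, n₀ = 2928, n = 5360; a·n₀/n = 1872·2928/5360 = 1022.6149; c·n₁/n = 1089·2432/5360 = 494.1134
RR_MH = (205.8184 + 1022.6149) / (137.4453 + 494.1134) = 1228.4333 / 631.5587 = 1.94508

1.95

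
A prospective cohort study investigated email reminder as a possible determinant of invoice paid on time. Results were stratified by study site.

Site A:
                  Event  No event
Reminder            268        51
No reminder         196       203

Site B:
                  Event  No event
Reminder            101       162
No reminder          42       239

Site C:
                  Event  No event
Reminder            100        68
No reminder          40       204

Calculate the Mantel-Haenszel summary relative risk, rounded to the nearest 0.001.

RR_MH = Σ(aᵢ·n₀ᵢ/nᵢ) / Σ(cᵢ·n₁ᵢ/nᵢ), with n₁ᵢ = aᵢ+bᵢ (exposed), n₀ᵢ = cᵢ+dᵢ (unexposed), nᵢ = n₁ᵢ+n₀ᵢ.
Stratum 1 (Site A): n₁ = 319, n₀ = 399, n = 718; a·n₀/n = 268·399/718 = 148.9304; c·n₁/n = 196·319/718 = 87.0808
Stratum 2 (Site B): n₁ = 263, n₀ = 281, n = 544; a·n₀/n = 101·281/544 = 52.1710; c·n₁/n = 42·263/544 = 20.3051
Stratum 3 (Site C): n₁ = 168, n₀ = 244, n = 412; a·n₀/n = 100·244/412 = 59.2233; c·n₁/n = 40·168/412 = 16.3107
RR_MH = (148.9304 + 52.1710 + 59.2233) / (87.0808 + 20.3051 + 16.3107) = 260.3246 / 123.6966 = 2.10454

2.105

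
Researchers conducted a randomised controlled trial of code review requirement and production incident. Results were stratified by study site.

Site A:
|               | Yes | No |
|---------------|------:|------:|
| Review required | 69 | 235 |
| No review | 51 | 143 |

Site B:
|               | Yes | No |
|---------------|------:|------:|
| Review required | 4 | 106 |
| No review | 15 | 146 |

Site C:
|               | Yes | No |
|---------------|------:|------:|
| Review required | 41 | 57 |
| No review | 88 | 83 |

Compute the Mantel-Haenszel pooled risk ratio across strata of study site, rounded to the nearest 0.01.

0.80

RR_MH = Σ(aᵢ·n₀ᵢ/nᵢ) / Σ(cᵢ·n₁ᵢ/nᵢ), with n₁ᵢ = aᵢ+bᵢ (exposed), n₀ᵢ = cᵢ+dᵢ (unexposed), nᵢ = n₁ᵢ+n₀ᵢ.
Stratum 1 (Site A): n₁ = 304, n₀ = 194, n = 498; a·n₀/n = 69·194/498 = 26.8795; c·n₁/n = 51·304/498 = 31.1325
Stratum 2 (Site B): n₁ = 110, n₀ = 161, n = 271; a·n₀/n = 4·161/271 = 2.3764; c·n₁/n = 15·110/271 = 6.0886
Stratum 3 (Site C): n₁ = 98, n₀ = 171, n = 269; a·n₀/n = 41·171/269 = 26.0632; c·n₁/n = 88·98/269 = 32.0595
RR_MH = (26.8795 + 2.3764 + 26.0632) / (31.1325 + 6.0886 + 32.0595) = 55.3191 / 69.2806 = 0.79848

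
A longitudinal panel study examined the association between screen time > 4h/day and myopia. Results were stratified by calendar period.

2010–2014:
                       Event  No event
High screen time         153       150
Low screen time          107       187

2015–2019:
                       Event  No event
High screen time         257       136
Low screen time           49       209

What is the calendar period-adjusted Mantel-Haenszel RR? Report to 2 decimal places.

RR_MH = Σ(aᵢ·n₀ᵢ/nᵢ) / Σ(cᵢ·n₁ᵢ/nᵢ), with n₁ᵢ = aᵢ+bᵢ (exposed), n₀ᵢ = cᵢ+dᵢ (unexposed), nᵢ = n₁ᵢ+n₀ᵢ.
Stratum 1 (2010–2014): n₁ = 303, n₀ = 294, n = 597; a·n₀/n = 153·294/597 = 75.3467; c·n₁/n = 107·303/597 = 54.3065
Stratum 2 (2015–2019): n₁ = 393, n₀ = 258, n = 651; a·n₀/n = 257·258/651 = 101.8525; c·n₁/n = 49·393/651 = 29.5806
RR_MH = (75.3467 + 101.8525) / (54.3065 + 29.5806) = 177.1993 / 83.8872 = 2.11235

2.11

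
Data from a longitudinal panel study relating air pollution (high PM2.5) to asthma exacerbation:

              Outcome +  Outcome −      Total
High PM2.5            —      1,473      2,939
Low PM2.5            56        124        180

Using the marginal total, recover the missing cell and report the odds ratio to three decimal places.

2.204

The missing cell is in the exposed row: 2939 − 1473 = 1466.
So a = 1466, b = 1473, c = 56, d = 124.
OR = (a·d)/(b·c) = (1466 × 124) / (1473 × 56) = 181784 / 82488 = 2.20376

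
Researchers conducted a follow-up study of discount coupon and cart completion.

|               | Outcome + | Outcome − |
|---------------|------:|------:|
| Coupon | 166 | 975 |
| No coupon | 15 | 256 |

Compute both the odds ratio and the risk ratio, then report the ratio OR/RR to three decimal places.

Cells: a = 166, b = 975, c = 15, d = 256.
OR = (166·256)/(975·15) = 42496/14625 = 2.90571
Risk in exposed = 166/1141 = 0.14549; risk in unexposed = 15/271 = 0.05535; RR = 2.62845
OR/RR = 2.90571 / 2.62845 = 1.10548
The outcome is not rare, so the OR lies further from 1 than the RR.

1.105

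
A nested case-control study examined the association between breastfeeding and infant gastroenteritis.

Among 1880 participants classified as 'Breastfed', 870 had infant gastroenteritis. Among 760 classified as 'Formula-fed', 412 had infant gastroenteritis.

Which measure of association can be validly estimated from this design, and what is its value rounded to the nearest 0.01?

0.73

From the description: a = 870, b = 1010, c = 412, d = 348.
This is a nested case-control study: participants were sampled on outcome status, so risks in the source population cannot be estimated directly — relative risk is not valid here. The odds ratio is the appropriate measure.
OR = (a·d)/(b·c) = (870 × 348) / (1010 × 412) = 302760 / 416120 = 0.72758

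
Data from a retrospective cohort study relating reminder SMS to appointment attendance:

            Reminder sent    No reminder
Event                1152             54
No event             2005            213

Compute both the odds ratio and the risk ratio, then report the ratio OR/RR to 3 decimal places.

Reading the table with exposure as columns: a = 1152 (Reminder sent, case), b = 2005 (Reminder sent, non-case), c = 54 (No reminder, case), d = 213.
OR = (1152·213)/(2005·54) = 245376/108270 = 2.26633
Risk in exposed = 1152/3157 = 0.36490; risk in unexposed = 54/267 = 0.20225; RR = 1.80424
OR/RR = 2.26633 / 1.80424 = 1.25611
The outcome is not rare, so the OR lies further from 1 than the RR.

1.256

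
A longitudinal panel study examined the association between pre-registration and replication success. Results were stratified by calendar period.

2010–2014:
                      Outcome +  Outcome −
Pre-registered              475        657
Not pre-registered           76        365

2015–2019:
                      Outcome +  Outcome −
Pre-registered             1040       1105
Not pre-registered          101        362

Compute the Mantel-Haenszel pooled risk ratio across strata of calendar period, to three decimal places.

RR_MH = Σ(aᵢ·n₀ᵢ/nᵢ) / Σ(cᵢ·n₁ᵢ/nᵢ), with n₁ᵢ = aᵢ+bᵢ (exposed), n₀ᵢ = cᵢ+dᵢ (unexposed), nᵢ = n₁ᵢ+n₀ᵢ.
Stratum 1 (2010–2014): n₁ = 1132, n₀ = 441, n = 1573; a·n₀/n = 475·441/1573 = 133.1691; c·n₁/n = 76·1132/1573 = 54.6929
Stratum 2 (2015–2019): n₁ = 2145, n₀ = 463, n = 2608; a·n₀/n = 1040·463/2608 = 184.6319; c·n₁/n = 101·2145/2608 = 83.0694
RR_MH = (133.1691 + 184.6319) / (54.6929 + 83.0694) = 317.8010 / 137.7623 = 2.30688

2.307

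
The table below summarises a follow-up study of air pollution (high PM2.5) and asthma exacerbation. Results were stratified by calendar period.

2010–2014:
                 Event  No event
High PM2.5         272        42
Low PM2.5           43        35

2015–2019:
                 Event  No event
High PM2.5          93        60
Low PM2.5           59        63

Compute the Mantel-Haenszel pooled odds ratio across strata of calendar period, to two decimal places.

2.61

OR_MH = Σ(aᵢdᵢ/nᵢ) / Σ(bᵢcᵢ/nᵢ), where nᵢ is the stratum total.
Stratum 1 (2010–2014): n = 392; a·d/n = 272·35/392 = 24.2857; b·c/n = 42·43/392 = 4.6071
Stratum 2 (2015–2019): n = 275; a·d/n = 93·63/275 = 21.3055; b·c/n = 60·59/275 = 12.8727
OR_MH = (24.2857 + 21.3055) / (4.6071 + 12.8727) = 45.5912 / 17.4799 = 2.60821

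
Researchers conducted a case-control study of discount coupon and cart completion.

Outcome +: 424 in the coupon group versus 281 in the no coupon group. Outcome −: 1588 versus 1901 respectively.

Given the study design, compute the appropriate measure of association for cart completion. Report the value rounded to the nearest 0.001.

1.806

From the description: a = 424, b = 1588, c = 281, d = 1901.
This is a case-control study: participants were sampled on outcome status, so risks in the source population cannot be estimated directly — relative risk is not valid here. The odds ratio is the appropriate measure.
OR = (a·d)/(b·c) = (424 × 1901) / (1588 × 281) = 806024 / 446228 = 1.80631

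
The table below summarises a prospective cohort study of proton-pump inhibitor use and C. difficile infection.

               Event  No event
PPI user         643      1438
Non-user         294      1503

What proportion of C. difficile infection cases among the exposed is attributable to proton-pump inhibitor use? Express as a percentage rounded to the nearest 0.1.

Cells: a = 643, b = 1438, c = 294, d = 1503.
Risk in exposed = 643/2081 = 0.30899; risk in unexposed = 294/1797 = 0.16361.
RR = 0.30899/0.16361 = 1.88860
AR% = (RR − 1)/RR × 100 = (1.88860 − 1)/1.88860 × 100 = 47.0507%

47.1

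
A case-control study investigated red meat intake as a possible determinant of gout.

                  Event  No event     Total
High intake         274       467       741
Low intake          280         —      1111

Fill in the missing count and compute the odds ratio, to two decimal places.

The missing cell is in the unexposed row: 1111 − 280 = 831.
So a = 274, b = 467, c = 280, d = 831.
OR = (a·d)/(b·c) = (274 × 831) / (467 × 280) = 227694 / 130760 = 1.74131

1.74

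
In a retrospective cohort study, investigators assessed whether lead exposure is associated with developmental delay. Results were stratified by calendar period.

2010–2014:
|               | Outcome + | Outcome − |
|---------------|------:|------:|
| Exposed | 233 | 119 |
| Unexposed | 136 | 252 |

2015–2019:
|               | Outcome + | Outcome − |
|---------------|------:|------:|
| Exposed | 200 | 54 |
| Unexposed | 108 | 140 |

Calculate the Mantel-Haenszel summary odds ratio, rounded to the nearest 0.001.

4.035

OR_MH = Σ(aᵢdᵢ/nᵢ) / Σ(bᵢcᵢ/nᵢ), where nᵢ is the stratum total.
Stratum 1 (2010–2014): n = 740; a·d/n = 233·252/740 = 79.3459; b·c/n = 119·136/740 = 21.8703
Stratum 2 (2015–2019): n = 502; a·d/n = 200·140/502 = 55.7769; b·c/n = 54·108/502 = 11.6175
OR_MH = (79.3459 + 55.7769) / (21.8703 + 11.6175) = 135.1228 / 33.4878 = 4.03499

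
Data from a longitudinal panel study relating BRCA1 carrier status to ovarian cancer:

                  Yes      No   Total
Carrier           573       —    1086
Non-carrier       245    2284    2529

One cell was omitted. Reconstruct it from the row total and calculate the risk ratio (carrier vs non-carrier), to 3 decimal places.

5.446

The missing cell is in the exposed row: 1086 − 573 = 513.
So a = 573, b = 513, c = 245, d = 2284.
RR = [a/(a+b)] / [c/(c+d)] = (573/1086) / (245/2529) = 0.52762/0.09688 = 5.44638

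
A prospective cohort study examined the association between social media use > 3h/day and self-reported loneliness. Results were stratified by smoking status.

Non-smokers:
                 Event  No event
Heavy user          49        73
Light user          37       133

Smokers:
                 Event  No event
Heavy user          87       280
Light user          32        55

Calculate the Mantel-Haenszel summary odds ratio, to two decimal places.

OR_MH = Σ(aᵢdᵢ/nᵢ) / Σ(bᵢcᵢ/nᵢ), where nᵢ is the stratum total.
Stratum 1 (Non-smokers): n = 292; a·d/n = 49·133/292 = 22.3185; b·c/n = 73·37/292 = 9.2500
Stratum 2 (Smokers): n = 454; a·d/n = 87·55/454 = 10.5396; b·c/n = 280·32/454 = 19.7357
OR_MH = (22.3185 + 10.5396) / (9.2500 + 19.7357) = 32.8581 / 28.9857 = 1.13360

1.13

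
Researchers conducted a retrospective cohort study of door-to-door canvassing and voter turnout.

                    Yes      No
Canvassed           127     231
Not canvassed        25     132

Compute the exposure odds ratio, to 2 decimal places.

Cells: a = 127, b = 231, c = 25, d = 132.
OR = (a·d)/(b·c) = (127 × 132) / (231 × 25) = 16764 / 5775 = 2.90286
The odds of voter turnout are about 2.90 times as high in the canvassed group.

2.90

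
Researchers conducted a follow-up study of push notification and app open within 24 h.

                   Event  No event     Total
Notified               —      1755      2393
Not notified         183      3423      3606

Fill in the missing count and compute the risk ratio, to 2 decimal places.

The missing cell is in the exposed row: 2393 − 1755 = 638.
So a = 638, b = 1755, c = 183, d = 3423.
RR = [a/(a+b)] / [c/(c+d)] = (638/2393) / (183/3606) = 0.26661/0.05075 = 5.25355

5.25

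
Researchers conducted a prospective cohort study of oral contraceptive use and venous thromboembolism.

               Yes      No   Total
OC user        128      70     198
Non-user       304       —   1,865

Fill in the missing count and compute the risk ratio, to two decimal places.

The missing cell is in the unexposed row: 1865 − 304 = 1561.
So a = 128, b = 70, c = 304, d = 1561.
RR = [a/(a+b)] / [c/(c+d)] = (128/198) / (304/1865) = 0.64646/0.16300 = 3.96598

3.97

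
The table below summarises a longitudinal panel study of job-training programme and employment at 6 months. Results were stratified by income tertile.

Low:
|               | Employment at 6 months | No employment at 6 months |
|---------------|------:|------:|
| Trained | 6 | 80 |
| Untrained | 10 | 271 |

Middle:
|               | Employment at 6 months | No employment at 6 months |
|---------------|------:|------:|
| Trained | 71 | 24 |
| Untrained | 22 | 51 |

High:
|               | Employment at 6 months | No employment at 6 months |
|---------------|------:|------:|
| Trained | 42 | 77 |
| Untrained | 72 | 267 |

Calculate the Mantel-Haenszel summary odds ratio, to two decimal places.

2.90

OR_MH = Σ(aᵢdᵢ/nᵢ) / Σ(bᵢcᵢ/nᵢ), where nᵢ is the stratum total.
Stratum 1 (Low): n = 367; a·d/n = 6·271/367 = 4.4305; b·c/n = 80·10/367 = 2.1798
Stratum 2 (Middle): n = 168; a·d/n = 71·51/168 = 21.5536; b·c/n = 24·22/168 = 3.1429
Stratum 3 (High): n = 458; a·d/n = 42·267/458 = 24.4847; b·c/n = 77·72/458 = 12.1048
OR_MH = (4.4305 + 21.5536 + 24.4847) / (2.1798 + 3.1429 + 12.1048) = 50.4688 / 17.4275 = 2.89593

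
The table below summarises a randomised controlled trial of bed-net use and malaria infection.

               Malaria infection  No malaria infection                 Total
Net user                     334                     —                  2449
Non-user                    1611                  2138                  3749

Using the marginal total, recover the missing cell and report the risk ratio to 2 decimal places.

0.32

The missing cell is in the exposed row: 2449 − 334 = 2115.
So a = 334, b = 2115, c = 1611, d = 2138.
RR = [a/(a+b)] / [c/(c+d)] = (334/2449) / (1611/3749) = 0.13638/0.42971 = 0.31738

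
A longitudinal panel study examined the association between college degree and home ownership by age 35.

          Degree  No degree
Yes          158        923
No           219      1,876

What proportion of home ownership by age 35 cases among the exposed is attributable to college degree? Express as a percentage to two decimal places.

Reading the table with exposure as columns: a = 158 (Degree, case), b = 219 (Degree, non-case), c = 923 (No degree, case), d = 1876.
Risk in exposed = 158/377 = 0.41910; risk in unexposed = 923/2799 = 0.32976.
RR = 0.41910/0.32976 = 1.27092
AR% = (RR − 1)/RR × 100 = (1.27092 − 1)/1.27092 × 100 = 21.3166%

21.32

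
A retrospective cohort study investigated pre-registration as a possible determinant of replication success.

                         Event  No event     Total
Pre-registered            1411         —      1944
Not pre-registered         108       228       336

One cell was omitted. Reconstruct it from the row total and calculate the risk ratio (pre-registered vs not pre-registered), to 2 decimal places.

2.26

The missing cell is in the exposed row: 1944 − 1411 = 533.
So a = 1411, b = 533, c = 108, d = 228.
RR = [a/(a+b)] / [c/(c+d)] = (1411/1944) / (108/336) = 0.72582/0.32143 = 2.25812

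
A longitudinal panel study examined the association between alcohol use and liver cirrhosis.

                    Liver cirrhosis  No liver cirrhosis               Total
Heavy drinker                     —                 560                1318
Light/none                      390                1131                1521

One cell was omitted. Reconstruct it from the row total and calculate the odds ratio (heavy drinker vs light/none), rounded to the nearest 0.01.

The missing cell is in the exposed row: 1318 − 560 = 758.
So a = 758, b = 560, c = 390, d = 1131.
OR = (a·d)/(b·c) = (758 × 1131) / (560 × 390) = 857298 / 218400 = 3.92536

3.93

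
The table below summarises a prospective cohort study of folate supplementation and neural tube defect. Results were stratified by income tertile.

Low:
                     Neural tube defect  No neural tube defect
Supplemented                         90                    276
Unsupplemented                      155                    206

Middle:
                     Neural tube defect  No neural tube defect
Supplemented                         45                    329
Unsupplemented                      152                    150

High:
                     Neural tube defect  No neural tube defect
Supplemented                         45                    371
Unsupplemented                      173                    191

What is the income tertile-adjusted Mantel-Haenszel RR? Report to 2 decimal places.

RR_MH = Σ(aᵢ·n₀ᵢ/nᵢ) / Σ(cᵢ·n₁ᵢ/nᵢ), with n₁ᵢ = aᵢ+bᵢ (exposed), n₀ᵢ = cᵢ+dᵢ (unexposed), nᵢ = n₁ᵢ+n₀ᵢ.
Stratum 1 (Low): n₁ = 366, n₀ = 361, n = 727; a·n₀/n = 90·361/727 = 44.6905; c·n₁/n = 155·366/727 = 78.0330
Stratum 2 (Middle): n₁ = 374, n₀ = 302, n = 676; a·n₀/n = 45·302/676 = 20.1036; c·n₁/n = 152·374/676 = 84.0947
Stratum 3 (High): n₁ = 416, n₀ = 364, n = 780; a·n₀/n = 45·364/780 = 21.0000; c·n₁/n = 173·416/780 = 92.2667
RR_MH = (44.6905 + 20.1036 + 21.0000) / (78.0330 + 84.0947 + 92.2667) = 85.7941 / 254.3944 = 0.33725

0.34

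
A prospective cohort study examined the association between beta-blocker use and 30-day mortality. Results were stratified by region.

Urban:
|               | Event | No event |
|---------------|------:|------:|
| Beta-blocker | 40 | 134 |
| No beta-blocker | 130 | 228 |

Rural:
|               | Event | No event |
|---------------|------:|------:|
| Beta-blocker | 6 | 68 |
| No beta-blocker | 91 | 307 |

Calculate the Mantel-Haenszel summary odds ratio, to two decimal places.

0.46

OR_MH = Σ(aᵢdᵢ/nᵢ) / Σ(bᵢcᵢ/nᵢ), where nᵢ is the stratum total.
Stratum 1 (Urban): n = 532; a·d/n = 40·228/532 = 17.1429; b·c/n = 134·130/532 = 32.7444
Stratum 2 (Rural): n = 472; a·d/n = 6·307/472 = 3.9025; b·c/n = 68·91/472 = 13.1102
OR_MH = (17.1429 + 3.9025) / (32.7444 + 13.1102) = 21.0454 / 45.8545 = 0.45896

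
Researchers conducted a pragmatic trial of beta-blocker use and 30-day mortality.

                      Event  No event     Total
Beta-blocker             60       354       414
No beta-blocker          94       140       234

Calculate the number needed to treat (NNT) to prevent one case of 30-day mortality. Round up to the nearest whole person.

Risk in treated group = 60/414 = 0.14493; risk in control = 94/234 = 0.40171.
Absolute risk reduction = 0.40171 − 0.14493 = 0.25678
NNT = 1 / ARR = 1 / 0.25678 = 3.894 → round up → 4

4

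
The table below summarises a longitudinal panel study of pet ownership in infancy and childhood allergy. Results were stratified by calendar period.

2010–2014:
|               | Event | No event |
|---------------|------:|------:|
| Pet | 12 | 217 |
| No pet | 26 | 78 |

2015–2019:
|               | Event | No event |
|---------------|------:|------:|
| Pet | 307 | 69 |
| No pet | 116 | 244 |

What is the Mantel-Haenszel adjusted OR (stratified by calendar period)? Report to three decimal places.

OR_MH = Σ(aᵢdᵢ/nᵢ) / Σ(bᵢcᵢ/nᵢ), where nᵢ is the stratum total.
Stratum 1 (2010–2014): n = 333; a·d/n = 12·78/333 = 2.8108; b·c/n = 217·26/333 = 16.9429
Stratum 2 (2015–2019): n = 736; a·d/n = 307·244/736 = 101.7772; b·c/n = 69·116/736 = 10.8750
OR_MH = (2.8108 + 101.7772) / (16.9429 + 10.8750) = 104.5880 / 27.8179 = 3.75973

3.760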